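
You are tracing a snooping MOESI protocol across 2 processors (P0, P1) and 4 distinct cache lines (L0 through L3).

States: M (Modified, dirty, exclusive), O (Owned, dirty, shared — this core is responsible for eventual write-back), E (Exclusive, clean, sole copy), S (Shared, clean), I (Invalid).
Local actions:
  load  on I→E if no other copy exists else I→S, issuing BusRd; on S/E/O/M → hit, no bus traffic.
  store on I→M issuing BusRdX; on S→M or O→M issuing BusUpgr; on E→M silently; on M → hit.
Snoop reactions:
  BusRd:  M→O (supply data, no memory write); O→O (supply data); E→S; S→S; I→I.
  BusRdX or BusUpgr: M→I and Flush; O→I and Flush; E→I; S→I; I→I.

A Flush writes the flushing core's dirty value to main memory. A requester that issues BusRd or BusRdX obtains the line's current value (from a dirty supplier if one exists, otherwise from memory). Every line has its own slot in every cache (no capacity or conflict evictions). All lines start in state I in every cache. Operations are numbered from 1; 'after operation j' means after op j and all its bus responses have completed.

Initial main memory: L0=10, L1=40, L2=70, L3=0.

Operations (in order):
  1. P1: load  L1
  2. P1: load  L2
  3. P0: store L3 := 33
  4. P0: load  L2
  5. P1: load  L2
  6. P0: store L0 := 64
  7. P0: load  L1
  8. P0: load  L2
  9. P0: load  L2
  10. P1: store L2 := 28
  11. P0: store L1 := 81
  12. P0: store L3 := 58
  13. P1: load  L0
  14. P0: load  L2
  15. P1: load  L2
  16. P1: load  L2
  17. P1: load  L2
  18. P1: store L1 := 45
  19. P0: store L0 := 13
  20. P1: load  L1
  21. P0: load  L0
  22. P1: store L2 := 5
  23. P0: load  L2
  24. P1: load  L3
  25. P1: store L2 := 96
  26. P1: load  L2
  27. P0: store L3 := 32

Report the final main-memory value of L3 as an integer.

memory[L3] = 0

step 1: P1: load  L1  ⟶  IE  (L1)  txn=BusRd  M[L1]=40
step 2: P1: load  L2  ⟶  IE  (L2)  txn=BusRd  M[L2]=70
step 3: P0: store L3 := 33  ⟶  MI  (L3)  txn=BusRdX  M[L3]=0
step 4: P0: load  L2  ⟶  SS  (L2)  txn=BusRd  M[L2]=70
step 5: P1: load  L2  ⟶  SS  (L2)  txn=∅  M[L2]=70
step 6: P0: store L0 := 64  ⟶  MI  (L0)  txn=BusRdX  M[L0]=10
step 7: P0: load  L1  ⟶  SS  (L1)  txn=BusRd  M[L1]=40
step 8: P0: load  L2  ⟶  SS  (L2)  txn=∅  M[L2]=70
step 9: P0: load  L2  ⟶  SS  (L2)  txn=∅  M[L2]=70
step 10: P1: store L2 := 28  ⟶  IM  (L2)  txn=BusUpgr  M[L2]=70
step 11: P0: store L1 := 81  ⟶  MI  (L1)  txn=BusUpgr  M[L1]=40
step 12: P0: store L3 := 58  ⟶  MI  (L3)  txn=∅  M[L3]=0
step 13: P1: load  L0  ⟶  OS  (L0)  txn=BusRd  M[L0]=10
step 14: P0: load  L2  ⟶  SO  (L2)  txn=BusRd  M[L2]=70
step 15: P1: load  L2  ⟶  SO  (L2)  txn=∅  M[L2]=70
step 16: P1: load  L2  ⟶  SO  (L2)  txn=∅  M[L2]=70
step 17: P1: load  L2  ⟶  SO  (L2)  txn=∅  M[L2]=70
step 18: P1: store L1 := 45  ⟶  IM  (L1)  txn=BusRdX+Flush  M[L1]=81
step 19: P0: store L0 := 13  ⟶  MI  (L0)  txn=BusUpgr  M[L0]=10
step 20: P1: load  L1  ⟶  IM  (L1)  txn=∅  M[L1]=81
step 21: P0: load  L0  ⟶  MI  (L0)  txn=∅  M[L0]=10
step 22: P1: store L2 := 5  ⟶  IM  (L2)  txn=BusUpgr  M[L2]=70
step 23: P0: load  L2  ⟶  SO  (L2)  txn=BusRd  M[L2]=70
step 24: P1: load  L3  ⟶  OS  (L3)  txn=BusRd  M[L3]=0
step 25: P1: store L2 := 96  ⟶  IM  (L2)  txn=BusUpgr  M[L2]=70
step 26: P1: load  L2  ⟶  IM  (L2)  txn=∅  M[L2]=70
step 27: P0: store L3 := 32  ⟶  MI  (L3)  txn=BusUpgr  M[L3]=0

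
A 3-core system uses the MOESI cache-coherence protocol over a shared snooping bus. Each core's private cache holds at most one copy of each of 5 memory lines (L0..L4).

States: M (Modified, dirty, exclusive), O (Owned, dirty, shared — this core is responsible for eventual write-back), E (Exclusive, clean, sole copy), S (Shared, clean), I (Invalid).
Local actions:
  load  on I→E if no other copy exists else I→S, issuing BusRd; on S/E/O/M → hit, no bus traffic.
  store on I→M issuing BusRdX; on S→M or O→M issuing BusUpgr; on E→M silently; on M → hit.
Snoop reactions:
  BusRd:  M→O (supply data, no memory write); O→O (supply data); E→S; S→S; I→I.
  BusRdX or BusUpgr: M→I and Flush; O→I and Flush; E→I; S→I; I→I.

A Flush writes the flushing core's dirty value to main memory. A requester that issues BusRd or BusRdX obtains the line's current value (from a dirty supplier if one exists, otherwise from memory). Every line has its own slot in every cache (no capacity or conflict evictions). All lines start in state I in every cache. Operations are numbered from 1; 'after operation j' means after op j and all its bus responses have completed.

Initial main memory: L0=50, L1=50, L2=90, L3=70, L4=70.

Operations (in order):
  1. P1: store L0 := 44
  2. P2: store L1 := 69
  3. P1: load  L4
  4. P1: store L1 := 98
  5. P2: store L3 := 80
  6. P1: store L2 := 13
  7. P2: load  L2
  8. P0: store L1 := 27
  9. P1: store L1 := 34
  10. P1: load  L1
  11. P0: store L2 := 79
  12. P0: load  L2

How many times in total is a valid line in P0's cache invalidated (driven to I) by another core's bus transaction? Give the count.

invalidations = 1

1. P1: store L0 := 44  bus=[BusRdX]  L0: P0=I P1=M P2=I  mem[L0]=50
2. P2: store L1 := 69  bus=[BusRdX]  L1: P0=I P1=I P2=M  mem[L1]=50
3. P1: load  L4  bus=[BusRd]  L4: P0=I P1=E P2=I  mem[L4]=70
4. P1: store L1 := 98  bus=[BusRdX,Flush]  L1: P0=I P1=M P2=I  mem[L1]=69
5. P2: store L3 := 80  bus=[BusRdX]  L3: P0=I P1=I P2=M  mem[L3]=70
6. P1: store L2 := 13  bus=[BusRdX]  L2: P0=I P1=M P2=I  mem[L2]=90
7. P2: load  L2  bus=[BusRd]  L2: P0=I P1=O P2=S  mem[L2]=90
8. P0: store L1 := 27  bus=[BusRdX,Flush]  L1: P0=M P1=I P2=I  mem[L1]=98
9. P1: store L1 := 34  bus=[BusRdX,Flush]  L1: P0=I P1=M P2=I  mem[L1]=27
10. P1: load  L1  bus=[-]  L1: P0=I P1=M P2=I  mem[L1]=27
11. P0: store L2 := 79  bus=[BusRdX,Flush]  L2: P0=M P1=I P2=I  mem[L2]=13
12. P0: load  L2  bus=[-]  L2: P0=M P1=I P2=I  mem[L2]=13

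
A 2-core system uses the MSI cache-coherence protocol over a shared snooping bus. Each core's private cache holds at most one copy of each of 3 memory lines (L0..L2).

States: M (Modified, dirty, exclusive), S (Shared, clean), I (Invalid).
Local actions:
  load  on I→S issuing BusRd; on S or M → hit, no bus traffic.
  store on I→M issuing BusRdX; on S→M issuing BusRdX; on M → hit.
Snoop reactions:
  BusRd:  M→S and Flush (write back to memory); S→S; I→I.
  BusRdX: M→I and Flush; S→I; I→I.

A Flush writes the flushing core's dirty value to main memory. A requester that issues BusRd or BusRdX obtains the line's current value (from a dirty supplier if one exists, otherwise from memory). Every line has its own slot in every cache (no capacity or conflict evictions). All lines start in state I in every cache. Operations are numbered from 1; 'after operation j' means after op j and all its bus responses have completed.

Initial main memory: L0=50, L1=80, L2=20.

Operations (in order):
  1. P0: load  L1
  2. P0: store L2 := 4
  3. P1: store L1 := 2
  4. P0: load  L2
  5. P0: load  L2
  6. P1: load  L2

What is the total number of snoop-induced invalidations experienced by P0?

invalidations = 1

[1] P0: load  L1 | P0:S(80), P1:I | bus: BusRd
[2] P0: store L2 := 4 | P0:M(4), P1:I | bus: BusRdX
[3] P1: store L1 := 2 | P0:I, P1:M(2) | bus: BusRdX
[4] P0: load  L2 | P0:M(4), P1:I | bus: none
[5] P0: load  L2 | P0:M(4), P1:I | bus: none
[6] P1: load  L2 | P0:S(4), P1:S(4) | bus: BusRd,Flush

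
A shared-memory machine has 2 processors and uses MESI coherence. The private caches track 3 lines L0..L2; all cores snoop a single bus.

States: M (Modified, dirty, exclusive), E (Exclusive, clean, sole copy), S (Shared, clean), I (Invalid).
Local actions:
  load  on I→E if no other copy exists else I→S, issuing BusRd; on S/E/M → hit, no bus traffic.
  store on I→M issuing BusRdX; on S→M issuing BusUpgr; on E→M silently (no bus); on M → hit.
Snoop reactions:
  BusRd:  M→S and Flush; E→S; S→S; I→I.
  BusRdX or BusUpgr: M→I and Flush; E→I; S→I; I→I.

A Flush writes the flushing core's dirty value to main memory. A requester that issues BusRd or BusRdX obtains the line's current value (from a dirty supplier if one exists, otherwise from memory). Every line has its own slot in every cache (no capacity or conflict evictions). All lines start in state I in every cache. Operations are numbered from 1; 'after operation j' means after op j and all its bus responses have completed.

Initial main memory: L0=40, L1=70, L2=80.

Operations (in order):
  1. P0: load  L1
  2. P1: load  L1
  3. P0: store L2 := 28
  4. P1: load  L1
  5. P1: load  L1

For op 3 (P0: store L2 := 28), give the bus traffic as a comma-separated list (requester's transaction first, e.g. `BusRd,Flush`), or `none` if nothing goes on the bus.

bus = BusRdX

step 1: P0: load  L1  ⟶  EI  (L1)  txn=BusRd  M[L1]=70
step 2: P1: load  L1  ⟶  SS  (L1)  txn=BusRd  M[L1]=70
step 3: P0: store L2 := 28  ⟶  MI  (L2)  txn=BusRdX  M[L2]=80
step 4: P1: load  L1  ⟶  SS  (L1)  txn=∅  M[L1]=70
step 5: P1: load  L1  ⟶  SS  (L1)  txn=∅  M[L1]=70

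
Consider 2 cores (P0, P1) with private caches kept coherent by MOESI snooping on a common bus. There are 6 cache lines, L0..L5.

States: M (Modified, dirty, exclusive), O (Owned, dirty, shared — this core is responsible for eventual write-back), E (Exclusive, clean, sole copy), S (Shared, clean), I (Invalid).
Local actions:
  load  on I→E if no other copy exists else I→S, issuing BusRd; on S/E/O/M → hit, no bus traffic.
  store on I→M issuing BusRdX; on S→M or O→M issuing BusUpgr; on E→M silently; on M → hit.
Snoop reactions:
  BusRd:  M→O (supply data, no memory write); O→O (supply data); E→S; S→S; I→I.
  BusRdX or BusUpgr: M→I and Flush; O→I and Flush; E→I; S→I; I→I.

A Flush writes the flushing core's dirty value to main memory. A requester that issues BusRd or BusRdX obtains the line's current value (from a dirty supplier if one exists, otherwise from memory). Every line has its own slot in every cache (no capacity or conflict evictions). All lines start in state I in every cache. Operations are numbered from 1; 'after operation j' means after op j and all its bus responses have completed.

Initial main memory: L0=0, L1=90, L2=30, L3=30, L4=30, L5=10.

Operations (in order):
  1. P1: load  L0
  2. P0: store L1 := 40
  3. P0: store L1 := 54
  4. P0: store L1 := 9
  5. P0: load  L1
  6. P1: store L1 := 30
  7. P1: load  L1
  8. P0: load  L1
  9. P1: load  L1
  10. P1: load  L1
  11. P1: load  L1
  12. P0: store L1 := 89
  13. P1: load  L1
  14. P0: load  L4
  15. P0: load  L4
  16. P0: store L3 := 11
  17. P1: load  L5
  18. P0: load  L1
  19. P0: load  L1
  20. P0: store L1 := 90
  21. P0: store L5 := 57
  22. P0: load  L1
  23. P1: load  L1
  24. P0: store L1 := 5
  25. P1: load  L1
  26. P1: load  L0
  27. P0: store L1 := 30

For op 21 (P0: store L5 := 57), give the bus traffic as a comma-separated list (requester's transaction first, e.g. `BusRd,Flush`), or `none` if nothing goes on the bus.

bus = BusRdX

  op1 P1: load  L0 → I/E on L0; bus BusRd; mem=0
  op2 P0: store L1 := 40 → M/I on L1; bus BusRdX; mem=90
  op3 P0: store L1 := 54 → M/I on L1; bus (none); mem=90
  op4 P0: store L1 := 9 → M/I on L1; bus (none); mem=90
  op5 P0: load  L1 → M/I on L1; bus (none); mem=90
  op6 P1: store L1 := 30 → I/M on L1; bus BusRdX Flush; mem=9
  op7 P1: load  L1 → I/M on L1; bus (none); mem=9
  op8 P0: load  L1 → S/O on L1; bus BusRd; mem=9
  op9 P1: load  L1 → S/O on L1; bus (none); mem=9
  op10 P1: load  L1 → S/O on L1; bus (none); mem=9
  op11 P1: load  L1 → S/O on L1; bus (none); mem=9
  op12 P0: store L1 := 89 → M/I on L1; bus BusUpgr Flush; mem=30
  op13 P1: load  L1 → O/S on L1; bus BusRd; mem=30
  op14 P0: load  L4 → E/I on L4; bus BusRd; mem=30
  op15 P0: load  L4 → E/I on L4; bus (none); mem=30
  op16 P0: store L3 := 11 → M/I on L3; bus BusRdX; mem=30
  op17 P1: load  L5 → I/E on L5; bus BusRd; mem=10
  op18 P0: load  L1 → O/S on L1; bus (none); mem=30
  op19 P0: load  L1 → O/S on L1; bus (none); mem=30
  op20 P0: store L1 := 90 → M/I on L1; bus BusUpgr; mem=30
  op21 P0: store L5 := 57 → M/I on L5; bus BusRdX; mem=10
  op22 P0: load  L1 → M/I on L1; bus (none); mem=30
  op23 P1: load  L1 → O/S on L1; bus BusRd; mem=30
  op24 P0: store L1 := 5 → M/I on L1; bus BusUpgr; mem=30
  op25 P1: load  L1 → O/S on L1; bus BusRd; mem=30
  op26 P1: load  L0 → I/E on L0; bus (none); mem=0
  op27 P0: store L1 := 30 → M/I on L1; bus BusUpgr; mem=30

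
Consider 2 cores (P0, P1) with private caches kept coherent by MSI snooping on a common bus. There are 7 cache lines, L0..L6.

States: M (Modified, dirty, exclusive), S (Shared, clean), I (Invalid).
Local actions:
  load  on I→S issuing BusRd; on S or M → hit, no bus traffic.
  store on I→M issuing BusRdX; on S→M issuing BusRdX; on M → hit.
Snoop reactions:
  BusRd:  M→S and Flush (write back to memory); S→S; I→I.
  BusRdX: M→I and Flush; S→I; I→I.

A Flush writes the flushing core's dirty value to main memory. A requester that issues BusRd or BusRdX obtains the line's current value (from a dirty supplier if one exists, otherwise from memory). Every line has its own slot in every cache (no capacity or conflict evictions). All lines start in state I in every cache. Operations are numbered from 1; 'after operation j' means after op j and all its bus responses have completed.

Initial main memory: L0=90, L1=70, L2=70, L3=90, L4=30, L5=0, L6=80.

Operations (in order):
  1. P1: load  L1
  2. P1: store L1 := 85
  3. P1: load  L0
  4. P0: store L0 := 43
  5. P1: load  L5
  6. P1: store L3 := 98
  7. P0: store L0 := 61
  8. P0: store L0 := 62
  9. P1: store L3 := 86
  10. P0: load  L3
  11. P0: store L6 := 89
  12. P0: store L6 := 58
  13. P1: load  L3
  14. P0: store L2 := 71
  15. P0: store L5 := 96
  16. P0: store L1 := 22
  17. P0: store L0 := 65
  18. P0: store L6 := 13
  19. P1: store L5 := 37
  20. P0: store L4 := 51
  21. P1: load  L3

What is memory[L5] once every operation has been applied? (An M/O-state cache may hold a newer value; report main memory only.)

  op1 P1: load  L1 → I/S on L1; bus BusRd; mem=70
  op2 P1: store L1 := 85 → I/M on L1; bus BusRdX; mem=70
  op3 P1: load  L0 → I/S on L0; bus BusRd; mem=90
  op4 P0: store L0 := 43 → M/I on L0; bus BusRdX; mem=90
  op5 P1: load  L5 → I/S on L5; bus BusRd; mem=0
  op6 P1: store L3 := 98 → I/M on L3; bus BusRdX; mem=90
  op7 P0: store L0 := 61 → M/I on L0; bus (none); mem=90
  op8 P0: store L0 := 62 → M/I on L0; bus (none); mem=90
  op9 P1: store L3 := 86 → I/M on L3; bus (none); mem=90
  op10 P0: load  L3 → S/S on L3; bus BusRd Flush; mem=86
  op11 P0: store L6 := 89 → M/I on L6; bus BusRdX; mem=80
  op12 P0: store L6 := 58 → M/I on L6; bus (none); mem=80
  op13 P1: load  L3 → S/S on L3; bus (none); mem=86
  op14 P0: store L2 := 71 → M/I on L2; bus BusRdX; mem=70
  op15 P0: store L5 := 96 → M/I on L5; bus BusRdX; mem=0
  op16 P0: store L1 := 22 → M/I on L1; bus BusRdX Flush; mem=85
  op17 P0: store L0 := 65 → M/I on L0; bus (none); mem=90
  op18 P0: store L6 := 13 → M/I on L6; bus (none); mem=80
  op19 P1: store L5 := 37 → I/M on L5; bus BusRdX Flush; mem=96
  op20 P0: store L4 := 51 → M/I on L4; bus BusRdX; mem=30
  op21 P1: load  L3 → S/S on L3; bus (none); mem=86

memory[L5] = 96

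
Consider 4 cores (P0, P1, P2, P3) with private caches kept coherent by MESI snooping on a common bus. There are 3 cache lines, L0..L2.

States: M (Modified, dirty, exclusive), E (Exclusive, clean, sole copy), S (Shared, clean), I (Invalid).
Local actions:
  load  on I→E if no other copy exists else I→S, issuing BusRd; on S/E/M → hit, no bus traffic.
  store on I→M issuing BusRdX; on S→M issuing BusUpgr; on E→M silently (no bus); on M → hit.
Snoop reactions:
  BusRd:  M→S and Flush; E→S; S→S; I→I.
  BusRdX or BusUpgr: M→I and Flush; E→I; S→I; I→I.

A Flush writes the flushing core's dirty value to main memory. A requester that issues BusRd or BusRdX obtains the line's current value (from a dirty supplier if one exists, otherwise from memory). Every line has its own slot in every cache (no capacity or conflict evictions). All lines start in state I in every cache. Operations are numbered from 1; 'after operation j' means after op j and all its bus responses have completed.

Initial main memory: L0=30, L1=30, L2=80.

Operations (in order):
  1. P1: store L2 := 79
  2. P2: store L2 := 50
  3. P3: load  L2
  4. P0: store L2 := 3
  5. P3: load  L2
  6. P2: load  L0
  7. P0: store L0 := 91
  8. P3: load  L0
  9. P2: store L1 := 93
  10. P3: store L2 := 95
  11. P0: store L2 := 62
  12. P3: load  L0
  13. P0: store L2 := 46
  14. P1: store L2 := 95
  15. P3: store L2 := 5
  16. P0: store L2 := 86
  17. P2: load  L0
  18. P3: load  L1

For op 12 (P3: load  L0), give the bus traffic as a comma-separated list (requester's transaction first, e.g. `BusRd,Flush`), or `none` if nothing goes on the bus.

bus = none

[1] P1: store L2 := 79 | P0:I, P1:M(79), P2:I, P3:I | bus: BusRdX
[2] P2: store L2 := 50 | P0:I, P1:I, P2:M(50), P3:I | bus: BusRdX,Flush
[3] P3: load  L2 | P0:I, P1:I, P2:S(50), P3:S(50) | bus: BusRd,Flush
[4] P0: store L2 := 3 | P0:M(3), P1:I, P2:I, P3:I | bus: BusRdX
[5] P3: load  L2 | P0:S(3), P1:I, P2:I, P3:S(3) | bus: BusRd,Flush
[6] P2: load  L0 | P0:I, P1:I, P2:E(30), P3:I | bus: BusRd
[7] P0: store L0 := 91 | P0:M(91), P1:I, P2:I, P3:I | bus: BusRdX
[8] P3: load  L0 | P0:S(91), P1:I, P2:I, P3:S(91) | bus: BusRd,Flush
[9] P2: store L1 := 93 | P0:I, P1:I, P2:M(93), P3:I | bus: BusRdX
[10] P3: store L2 := 95 | P0:I, P1:I, P2:I, P3:M(95) | bus: BusUpgr
[11] P0: store L2 := 62 | P0:M(62), P1:I, P2:I, P3:I | bus: BusRdX,Flush
[12] P3: load  L0 | P0:S(91), P1:I, P2:I, P3:S(91) | bus: none
[13] P0: store L2 := 46 | P0:M(46), P1:I, P2:I, P3:I | bus: none
[14] P1: store L2 := 95 | P0:I, P1:M(95), P2:I, P3:I | bus: BusRdX,Flush
[15] P3: store L2 := 5 | P0:I, P1:I, P2:I, P3:M(5) | bus: BusRdX,Flush
[16] P0: store L2 := 86 | P0:M(86), P1:I, P2:I, P3:I | bus: BusRdX,Flush
[17] P2: load  L0 | P0:S(91), P1:I, P2:S(91), P3:S(91) | bus: BusRd
[18] P3: load  L1 | P0:I, P1:I, P2:S(93), P3:S(93) | bus: BusRd,Flush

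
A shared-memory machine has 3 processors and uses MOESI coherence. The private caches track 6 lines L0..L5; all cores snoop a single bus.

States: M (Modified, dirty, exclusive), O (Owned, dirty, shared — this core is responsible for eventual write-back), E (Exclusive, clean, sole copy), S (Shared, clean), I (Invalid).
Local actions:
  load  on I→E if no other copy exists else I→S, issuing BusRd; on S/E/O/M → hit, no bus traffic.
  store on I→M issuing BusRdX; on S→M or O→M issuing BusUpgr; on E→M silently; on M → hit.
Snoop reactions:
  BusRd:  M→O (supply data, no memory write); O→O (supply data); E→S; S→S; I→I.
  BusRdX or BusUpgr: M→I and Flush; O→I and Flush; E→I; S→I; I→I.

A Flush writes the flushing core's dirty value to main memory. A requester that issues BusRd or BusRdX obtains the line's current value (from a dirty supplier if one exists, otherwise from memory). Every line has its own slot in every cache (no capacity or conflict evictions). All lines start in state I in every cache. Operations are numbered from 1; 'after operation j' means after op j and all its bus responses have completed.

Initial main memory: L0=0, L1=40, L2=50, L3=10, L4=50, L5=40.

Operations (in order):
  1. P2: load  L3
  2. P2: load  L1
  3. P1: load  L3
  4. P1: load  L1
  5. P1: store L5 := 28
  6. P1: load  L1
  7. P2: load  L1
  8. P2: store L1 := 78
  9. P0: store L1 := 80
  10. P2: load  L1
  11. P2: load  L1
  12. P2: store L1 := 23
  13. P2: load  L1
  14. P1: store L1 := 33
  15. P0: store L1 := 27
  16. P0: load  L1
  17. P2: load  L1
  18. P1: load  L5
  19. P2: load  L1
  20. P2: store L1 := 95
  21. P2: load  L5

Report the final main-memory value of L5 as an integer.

  op1 P2: load  L3 → I/I/E on L3; bus BusRd; mem=10
  op2 P2: load  L1 → I/I/E on L1; bus BusRd; mem=40
  op3 P1: load  L3 → I/S/S on L3; bus BusRd; mem=10
  op4 P1: load  L1 → I/S/S on L1; bus BusRd; mem=40
  op5 P1: store L5 := 28 → I/M/I on L5; bus BusRdX; mem=40
  op6 P1: load  L1 → I/S/S on L1; bus (none); mem=40
  op7 P2: load  L1 → I/S/S on L1; bus (none); mem=40
  op8 P2: store L1 := 78 → I/I/M on L1; bus BusUpgr; mem=40
  op9 P0: store L1 := 80 → M/I/I on L1; bus BusRdX Flush; mem=78
  op10 P2: load  L1 → O/I/S on L1; bus BusRd; mem=78
  op11 P2: load  L1 → O/I/S on L1; bus (none); mem=78
  op12 P2: store L1 := 23 → I/I/M on L1; bus BusUpgr Flush; mem=80
  op13 P2: load  L1 → I/I/M on L1; bus (none); mem=80
  op14 P1: store L1 := 33 → I/M/I on L1; bus BusRdX Flush; mem=23
  op15 P0: store L1 := 27 → M/I/I on L1; bus BusRdX Flush; mem=33
  op16 P0: load  L1 → M/I/I on L1; bus (none); mem=33
  op17 P2: load  L1 → O/I/S on L1; bus BusRd; mem=33
  op18 P1: load  L5 → I/M/I on L5; bus (none); mem=40
  op19 P2: load  L1 → O/I/S on L1; bus (none); mem=33
  op20 P2: store L1 := 95 → I/I/M on L1; bus BusUpgr Flush; mem=27
  op21 P2: load  L5 → I/O/S on L5; bus BusRd; mem=40

memory[L5] = 40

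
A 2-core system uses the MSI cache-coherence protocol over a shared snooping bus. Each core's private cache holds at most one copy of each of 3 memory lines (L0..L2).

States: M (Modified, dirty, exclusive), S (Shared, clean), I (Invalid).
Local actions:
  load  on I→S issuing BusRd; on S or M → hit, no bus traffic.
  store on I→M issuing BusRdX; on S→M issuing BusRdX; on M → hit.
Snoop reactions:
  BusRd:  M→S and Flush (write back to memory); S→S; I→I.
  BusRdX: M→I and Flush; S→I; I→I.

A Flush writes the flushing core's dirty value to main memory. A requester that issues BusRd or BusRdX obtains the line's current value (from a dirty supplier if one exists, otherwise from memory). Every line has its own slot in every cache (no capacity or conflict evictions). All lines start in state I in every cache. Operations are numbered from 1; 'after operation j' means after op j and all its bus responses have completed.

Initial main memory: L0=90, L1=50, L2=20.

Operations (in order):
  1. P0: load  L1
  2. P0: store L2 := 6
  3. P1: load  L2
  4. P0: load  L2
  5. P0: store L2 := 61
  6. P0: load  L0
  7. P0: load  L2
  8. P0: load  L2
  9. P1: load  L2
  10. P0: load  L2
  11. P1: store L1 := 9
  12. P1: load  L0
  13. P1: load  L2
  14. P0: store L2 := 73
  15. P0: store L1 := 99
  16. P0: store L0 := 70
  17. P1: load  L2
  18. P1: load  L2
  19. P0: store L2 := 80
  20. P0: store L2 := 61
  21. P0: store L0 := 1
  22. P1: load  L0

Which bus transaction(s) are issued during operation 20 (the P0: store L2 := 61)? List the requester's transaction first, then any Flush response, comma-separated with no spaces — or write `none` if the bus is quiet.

  op1 P0: load  L1 → S/I on L1; bus BusRd; mem=50
  op2 P0: store L2 := 6 → M/I on L2; bus BusRdX; mem=20
  op3 P1: load  L2 → S/S on L2; bus BusRd Flush; mem=6
  op4 P0: load  L2 → S/S on L2; bus (none); mem=6
  op5 P0: store L2 := 61 → M/I on L2; bus BusRdX; mem=6
  op6 P0: load  L0 → S/I on L0; bus BusRd; mem=90
  op7 P0: load  L2 → M/I on L2; bus (none); mem=6
  op8 P0: load  L2 → M/I on L2; bus (none); mem=6
  op9 P1: load  L2 → S/S on L2; bus BusRd Flush; mem=61
  op10 P0: load  L2 → S/S on L2; bus (none); mem=61
  op11 P1: store L1 := 9 → I/M on L1; bus BusRdX; mem=50
  op12 P1: load  L0 → S/S on L0; bus BusRd; mem=90
  op13 P1: load  L2 → S/S on L2; bus (none); mem=61
  op14 P0: store L2 := 73 → M/I on L2; bus BusRdX; mem=61
  op15 P0: store L1 := 99 → M/I on L1; bus BusRdX Flush; mem=9
  op16 P0: store L0 := 70 → M/I on L0; bus BusRdX; mem=90
  op17 P1: load  L2 → S/S on L2; bus BusRd Flush; mem=73
  op18 P1: load  L2 → S/S on L2; bus (none); mem=73
  op19 P0: store L2 := 80 → M/I on L2; bus BusRdX; mem=73
  op20 P0: store L2 := 61 → M/I on L2; bus (none); mem=73
  op21 P0: store L0 := 1 → M/I on L0; bus (none); mem=90
  op22 P1: load  L0 → S/S on L0; bus BusRd Flush; mem=1

bus = none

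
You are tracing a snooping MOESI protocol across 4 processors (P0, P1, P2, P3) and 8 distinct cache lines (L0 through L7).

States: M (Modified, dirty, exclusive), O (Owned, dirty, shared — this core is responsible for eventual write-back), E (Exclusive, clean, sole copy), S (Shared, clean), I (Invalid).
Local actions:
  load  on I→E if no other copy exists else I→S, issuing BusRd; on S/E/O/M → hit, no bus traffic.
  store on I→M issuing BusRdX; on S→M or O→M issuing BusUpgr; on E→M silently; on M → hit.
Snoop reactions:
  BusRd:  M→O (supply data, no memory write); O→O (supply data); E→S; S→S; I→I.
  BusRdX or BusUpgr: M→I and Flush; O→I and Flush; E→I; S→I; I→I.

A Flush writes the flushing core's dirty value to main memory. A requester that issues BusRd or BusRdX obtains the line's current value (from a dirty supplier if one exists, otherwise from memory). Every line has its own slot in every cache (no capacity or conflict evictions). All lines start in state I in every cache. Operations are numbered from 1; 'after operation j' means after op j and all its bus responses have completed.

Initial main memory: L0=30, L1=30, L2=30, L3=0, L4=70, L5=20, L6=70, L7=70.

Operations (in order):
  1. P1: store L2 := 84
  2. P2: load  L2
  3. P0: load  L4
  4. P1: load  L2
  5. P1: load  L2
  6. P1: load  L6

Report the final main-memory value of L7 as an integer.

[1] P1: store L2 := 84 | P0:I, P1:M(84), P2:I, P3:I | bus: BusRdX
[2] P2: load  L2 | P0:I, P1:O(84), P2:S(84), P3:I | bus: BusRd
[3] P0: load  L4 | P0:E(70), P1:I, P2:I, P3:I | bus: BusRd
[4] P1: load  L2 | P0:I, P1:O(84), P2:S(84), P3:I | bus: none
[5] P1: load  L2 | P0:I, P1:O(84), P2:S(84), P3:I | bus: none
[6] P1: load  L6 | P0:I, P1:E(70), P2:I, P3:I | bus: BusRd

memory[L7] = 70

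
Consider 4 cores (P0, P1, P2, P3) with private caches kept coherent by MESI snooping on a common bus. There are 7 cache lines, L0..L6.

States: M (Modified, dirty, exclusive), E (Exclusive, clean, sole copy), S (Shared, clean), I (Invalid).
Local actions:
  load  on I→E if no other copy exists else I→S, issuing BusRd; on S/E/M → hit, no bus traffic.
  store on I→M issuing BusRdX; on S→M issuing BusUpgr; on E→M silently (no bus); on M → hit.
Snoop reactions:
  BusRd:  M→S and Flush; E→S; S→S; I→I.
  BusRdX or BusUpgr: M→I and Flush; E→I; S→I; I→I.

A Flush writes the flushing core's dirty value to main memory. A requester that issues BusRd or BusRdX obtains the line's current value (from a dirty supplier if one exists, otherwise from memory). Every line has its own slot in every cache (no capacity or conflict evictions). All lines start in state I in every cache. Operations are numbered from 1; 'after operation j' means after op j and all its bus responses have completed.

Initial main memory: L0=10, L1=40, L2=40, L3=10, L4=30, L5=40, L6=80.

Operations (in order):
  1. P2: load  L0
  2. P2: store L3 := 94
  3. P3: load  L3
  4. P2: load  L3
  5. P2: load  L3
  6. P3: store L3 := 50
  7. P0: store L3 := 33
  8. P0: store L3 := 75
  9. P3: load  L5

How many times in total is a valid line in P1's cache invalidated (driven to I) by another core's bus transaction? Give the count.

invalidations = 0

1. P2: load  L0  bus=[BusRd]  L0: P0=I P1=I P2=E P3=I  mem[L0]=10
2. P2: store L3 := 94  bus=[BusRdX]  L3: P0=I P1=I P2=M P3=I  mem[L3]=10
3. P3: load  L3  bus=[BusRd,Flush]  L3: P0=I P1=I P2=S P3=S  mem[L3]=94
4. P2: load  L3  bus=[-]  L3: P0=I P1=I P2=S P3=S  mem[L3]=94
5. P2: load  L3  bus=[-]  L3: P0=I P1=I P2=S P3=S  mem[L3]=94
6. P3: store L3 := 50  bus=[BusUpgr]  L3: P0=I P1=I P2=I P3=M  mem[L3]=94
7. P0: store L3 := 33  bus=[BusRdX,Flush]  L3: P0=M P1=I P2=I P3=I  mem[L3]=50
8. P0: store L3 := 75  bus=[-]  L3: P0=M P1=I P2=I P3=I  mem[L3]=50
9. P3: load  L5  bus=[BusRd]  L5: P0=I P1=I P2=I P3=E  mem[L5]=40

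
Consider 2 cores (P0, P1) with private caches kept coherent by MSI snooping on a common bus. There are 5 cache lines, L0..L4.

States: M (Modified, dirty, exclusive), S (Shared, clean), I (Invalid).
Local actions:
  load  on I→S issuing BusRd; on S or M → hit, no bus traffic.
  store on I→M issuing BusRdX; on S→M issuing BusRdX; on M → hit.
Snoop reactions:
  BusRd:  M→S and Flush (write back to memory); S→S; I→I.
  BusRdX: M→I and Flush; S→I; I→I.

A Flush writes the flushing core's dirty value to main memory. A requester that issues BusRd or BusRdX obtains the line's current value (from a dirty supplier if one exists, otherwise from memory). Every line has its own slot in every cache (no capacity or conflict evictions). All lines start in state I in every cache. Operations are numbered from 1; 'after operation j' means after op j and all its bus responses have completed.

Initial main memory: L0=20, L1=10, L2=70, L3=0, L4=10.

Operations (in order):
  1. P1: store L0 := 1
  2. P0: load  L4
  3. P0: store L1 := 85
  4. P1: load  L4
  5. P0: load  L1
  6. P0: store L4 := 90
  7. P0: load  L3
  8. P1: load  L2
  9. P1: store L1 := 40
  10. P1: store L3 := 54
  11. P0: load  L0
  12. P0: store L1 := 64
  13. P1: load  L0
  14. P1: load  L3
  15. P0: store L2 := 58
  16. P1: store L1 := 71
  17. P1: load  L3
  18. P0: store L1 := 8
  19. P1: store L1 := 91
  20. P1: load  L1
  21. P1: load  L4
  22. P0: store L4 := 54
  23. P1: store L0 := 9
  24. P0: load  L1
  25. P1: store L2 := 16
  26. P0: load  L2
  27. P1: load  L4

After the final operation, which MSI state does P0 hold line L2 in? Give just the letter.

state = S

  op1 P1: store L0 := 1 → I/M on L0; bus BusRdX; mem=20
  op2 P0: load  L4 → S/I on L4; bus BusRd; mem=10
  op3 P0: store L1 := 85 → M/I on L1; bus BusRdX; mem=10
  op4 P1: load  L4 → S/S on L4; bus BusRd; mem=10
  op5 P0: load  L1 → M/I on L1; bus (none); mem=10
  op6 P0: store L4 := 90 → M/I on L4; bus BusRdX; mem=10
  op7 P0: load  L3 → S/I on L3; bus BusRd; mem=0
  op8 P1: load  L2 → I/S on L2; bus BusRd; mem=70
  op9 P1: store L1 := 40 → I/M on L1; bus BusRdX Flush; mem=85
  op10 P1: store L3 := 54 → I/M on L3; bus BusRdX; mem=0
  op11 P0: load  L0 → S/S on L0; bus BusRd Flush; mem=1
  op12 P0: store L1 := 64 → M/I on L1; bus BusRdX Flush; mem=40
  op13 P1: load  L0 → S/S on L0; bus (none); mem=1
  op14 P1: load  L3 → I/M on L3; bus (none); mem=0
  op15 P0: store L2 := 58 → M/I on L2; bus BusRdX; mem=70
  op16 P1: store L1 := 71 → I/M on L1; bus BusRdX Flush; mem=64
  op17 P1: load  L3 → I/M on L3; bus (none); mem=0
  op18 P0: store L1 := 8 → M/I on L1; bus BusRdX Flush; mem=71
  op19 P1: store L1 := 91 → I/M on L1; bus BusRdX Flush; mem=8
  op20 P1: load  L1 → I/M on L1; bus (none); mem=8
  op21 P1: load  L4 → S/S on L4; bus BusRd Flush; mem=90
  op22 P0: store L4 := 54 → M/I on L4; bus BusRdX; mem=90
  op23 P1: store L0 := 9 → I/M on L0; bus BusRdX; mem=1
  op24 P0: load  L1 → S/S on L1; bus BusRd Flush; mem=91
  op25 P1: store L2 := 16 → I/M on L2; bus BusRdX Flush; mem=58
  op26 P0: load  L2 → S/S on L2; bus BusRd Flush; mem=16
  op27 P1: load  L4 → S/S on L4; bus BusRd Flush; mem=54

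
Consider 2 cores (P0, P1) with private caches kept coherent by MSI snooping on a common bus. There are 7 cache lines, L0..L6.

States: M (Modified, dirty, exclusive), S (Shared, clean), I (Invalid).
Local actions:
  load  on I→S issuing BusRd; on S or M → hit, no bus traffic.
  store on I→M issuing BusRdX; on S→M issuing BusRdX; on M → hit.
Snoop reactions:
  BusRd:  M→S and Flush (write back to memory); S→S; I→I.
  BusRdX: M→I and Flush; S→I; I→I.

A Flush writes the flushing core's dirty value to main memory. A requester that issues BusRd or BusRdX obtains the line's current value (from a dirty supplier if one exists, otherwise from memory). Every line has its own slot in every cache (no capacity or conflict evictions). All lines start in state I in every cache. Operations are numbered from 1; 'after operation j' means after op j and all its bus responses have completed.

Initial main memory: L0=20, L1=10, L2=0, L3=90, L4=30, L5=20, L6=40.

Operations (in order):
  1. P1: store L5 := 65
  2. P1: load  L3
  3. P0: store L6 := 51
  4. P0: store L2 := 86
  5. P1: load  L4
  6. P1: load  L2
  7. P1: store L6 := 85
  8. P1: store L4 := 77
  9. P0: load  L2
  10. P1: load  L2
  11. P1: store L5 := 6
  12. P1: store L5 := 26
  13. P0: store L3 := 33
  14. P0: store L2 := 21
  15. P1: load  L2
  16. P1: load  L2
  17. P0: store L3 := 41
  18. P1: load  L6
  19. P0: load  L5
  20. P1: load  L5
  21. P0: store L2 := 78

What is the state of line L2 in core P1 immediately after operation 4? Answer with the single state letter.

step 1: P1: store L5 := 65  ⟶  IM  (L5)  txn=BusRdX  M[L5]=20
step 2: P1: load  L3  ⟶  IS  (L3)  txn=BusRd  M[L3]=90
step 3: P0: store L6 := 51  ⟶  MI  (L6)  txn=BusRdX  M[L6]=40
step 4: P0: store L2 := 86  ⟶  MI  (L2)  txn=BusRdX  M[L2]=0
step 5: P1: load  L4  ⟶  IS  (L4)  txn=BusRd  M[L4]=30
step 6: P1: load  L2  ⟶  SS  (L2)  txn=BusRd+Flush  M[L2]=86
step 7: P1: store L6 := 85  ⟶  IM  (L6)  txn=BusRdX+Flush  M[L6]=51
step 8: P1: store L4 := 77  ⟶  IM  (L4)  txn=BusRdX  M[L4]=30
step 9: P0: load  L2  ⟶  SS  (L2)  txn=∅  M[L2]=86
step 10: P1: load  L2  ⟶  SS  (L2)  txn=∅  M[L2]=86
step 11: P1: store L5 := 6  ⟶  IM  (L5)  txn=∅  M[L5]=20
step 12: P1: store L5 := 26  ⟶  IM  (L5)  txn=∅  M[L5]=20
step 13: P0: store L3 := 33  ⟶  MI  (L3)  txn=BusRdX  M[L3]=90
step 14: P0: store L2 := 21  ⟶  MI  (L2)  txn=BusRdX  M[L2]=86
step 15: P1: load  L2  ⟶  SS  (L2)  txn=BusRd+Flush  M[L2]=21
step 16: P1: load  L2  ⟶  SS  (L2)  txn=∅  M[L2]=21
step 17: P0: store L3 := 41  ⟶  MI  (L3)  txn=∅  M[L3]=90
step 18: P1: load  L6  ⟶  IM  (L6)  txn=∅  M[L6]=51
step 19: P0: load  L5  ⟶  SS  (L5)  txn=BusRd+Flush  M[L5]=26
step 20: P1: load  L5  ⟶  SS  (L5)  txn=∅  M[L5]=26
step 21: P0: store L2 := 78  ⟶  MI  (L2)  txn=BusRdX  M[L2]=21

state = I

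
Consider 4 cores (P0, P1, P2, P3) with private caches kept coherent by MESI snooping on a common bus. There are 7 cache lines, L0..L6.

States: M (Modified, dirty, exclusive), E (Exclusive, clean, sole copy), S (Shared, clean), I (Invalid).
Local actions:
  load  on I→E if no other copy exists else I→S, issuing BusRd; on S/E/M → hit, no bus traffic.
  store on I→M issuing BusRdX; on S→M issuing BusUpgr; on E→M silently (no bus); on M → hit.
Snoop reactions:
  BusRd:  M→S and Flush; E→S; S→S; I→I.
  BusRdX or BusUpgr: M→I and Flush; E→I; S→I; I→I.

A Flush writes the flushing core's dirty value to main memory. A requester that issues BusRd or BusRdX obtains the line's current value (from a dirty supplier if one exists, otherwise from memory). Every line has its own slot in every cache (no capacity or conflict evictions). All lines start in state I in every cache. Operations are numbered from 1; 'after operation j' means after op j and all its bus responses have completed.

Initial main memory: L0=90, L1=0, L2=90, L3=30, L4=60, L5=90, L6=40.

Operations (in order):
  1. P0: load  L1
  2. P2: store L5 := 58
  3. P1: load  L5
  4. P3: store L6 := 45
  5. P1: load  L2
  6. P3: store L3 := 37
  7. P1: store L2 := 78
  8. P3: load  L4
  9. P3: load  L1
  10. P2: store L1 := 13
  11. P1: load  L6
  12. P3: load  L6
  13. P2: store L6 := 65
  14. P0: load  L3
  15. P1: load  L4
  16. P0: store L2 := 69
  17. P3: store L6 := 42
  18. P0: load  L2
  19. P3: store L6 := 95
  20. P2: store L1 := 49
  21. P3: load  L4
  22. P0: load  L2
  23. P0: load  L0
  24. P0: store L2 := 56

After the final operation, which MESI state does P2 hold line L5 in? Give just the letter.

state = S

1. P0: load  L1  bus=[BusRd]  L1: P0=E P1=I P2=I P3=I  mem[L1]=0
2. P2: store L5 := 58  bus=[BusRdX]  L5: P0=I P1=I P2=M P3=I  mem[L5]=90
3. P1: load  L5  bus=[BusRd,Flush]  L5: P0=I P1=S P2=S P3=I  mem[L5]=58
4. P3: store L6 := 45  bus=[BusRdX]  L6: P0=I P1=I P2=I P3=M  mem[L6]=40
5. P1: load  L2  bus=[BusRd]  L2: P0=I P1=E P2=I P3=I  mem[L2]=90
6. P3: store L3 := 37  bus=[BusRdX]  L3: P0=I P1=I P2=I P3=M  mem[L3]=30
7. P1: store L2 := 78  bus=[-]  L2: P0=I P1=M P2=I P3=I  mem[L2]=90
8. P3: load  L4  bus=[BusRd]  L4: P0=I P1=I P2=I P3=E  mem[L4]=60
9. P3: load  L1  bus=[BusRd]  L1: P0=S P1=I P2=I P3=S  mem[L1]=0
10. P2: store L1 := 13  bus=[BusRdX]  L1: P0=I P1=I P2=M P3=I  mem[L1]=0
11. P1: load  L6  bus=[BusRd,Flush]  L6: P0=I P1=S P2=I P3=S  mem[L6]=45
12. P3: load  L6  bus=[-]  L6: P0=I P1=S P2=I P3=S  mem[L6]=45
13. P2: store L6 := 65  bus=[BusRdX]  L6: P0=I P1=I P2=M P3=I  mem[L6]=45
14. P0: load  L3  bus=[BusRd,Flush]  L3: P0=S P1=I P2=I P3=S  mem[L3]=37
15. P1: load  L4  bus=[BusRd]  L4: P0=I P1=S P2=I P3=S  mem[L4]=60
16. P0: store L2 := 69  bus=[BusRdX,Flush]  L2: P0=M P1=I P2=I P3=I  mem[L2]=78
17. P3: store L6 := 42  bus=[BusRdX,Flush]  L6: P0=I P1=I P2=I P3=M  mem[L6]=65
18. P0: load  L2  bus=[-]  L2: P0=M P1=I P2=I P3=I  mem[L2]=78
19. P3: store L6 := 95  bus=[-]  L6: P0=I P1=I P2=I P3=M  mem[L6]=65
20. P2: store L1 := 49  bus=[-]  L1: P0=I P1=I P2=M P3=I  mem[L1]=0
21. P3: load  L4  bus=[-]  L4: P0=I P1=S P2=I P3=S  mem[L4]=60
22. P0: load  L2  bus=[-]  L2: P0=M P1=I P2=I P3=I  mem[L2]=78
23. P0: load  L0  bus=[BusRd]  L0: P0=E P1=I P2=I P3=I  mem[L0]=90
24. P0: store L2 := 56  bus=[-]  L2: P0=M P1=I P2=I P3=I  mem[L2]=78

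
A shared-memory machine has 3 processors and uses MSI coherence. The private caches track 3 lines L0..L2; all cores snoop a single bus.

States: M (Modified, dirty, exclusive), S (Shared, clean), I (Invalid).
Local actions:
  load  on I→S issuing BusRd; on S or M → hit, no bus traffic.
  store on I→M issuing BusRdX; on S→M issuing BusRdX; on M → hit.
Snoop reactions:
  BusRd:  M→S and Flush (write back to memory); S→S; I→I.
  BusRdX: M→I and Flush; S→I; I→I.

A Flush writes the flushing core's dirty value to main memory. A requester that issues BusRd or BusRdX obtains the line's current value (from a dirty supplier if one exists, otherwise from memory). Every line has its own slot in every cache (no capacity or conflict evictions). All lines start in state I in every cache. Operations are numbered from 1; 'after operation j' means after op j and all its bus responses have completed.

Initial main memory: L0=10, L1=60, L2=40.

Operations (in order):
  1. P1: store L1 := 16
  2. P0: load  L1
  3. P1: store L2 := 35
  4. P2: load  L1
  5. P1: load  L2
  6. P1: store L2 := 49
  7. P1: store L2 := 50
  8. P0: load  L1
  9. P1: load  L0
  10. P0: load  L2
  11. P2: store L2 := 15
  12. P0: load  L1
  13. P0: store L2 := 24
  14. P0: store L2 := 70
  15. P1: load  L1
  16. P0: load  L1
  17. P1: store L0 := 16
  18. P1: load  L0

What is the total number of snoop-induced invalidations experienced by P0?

step 1: P1: store L1 := 16  ⟶  IMI  (L1)  txn=BusRdX  M[L1]=60
step 2: P0: load  L1  ⟶  SSI  (L1)  txn=BusRd+Flush  M[L1]=16
step 3: P1: store L2 := 35  ⟶  IMI  (L2)  txn=BusRdX  M[L2]=40
step 4: P2: load  L1  ⟶  SSS  (L1)  txn=BusRd  M[L1]=16
step 5: P1: load  L2  ⟶  IMI  (L2)  txn=∅  M[L2]=40
step 6: P1: store L2 := 49  ⟶  IMI  (L2)  txn=∅  M[L2]=40
step 7: P1: store L2 := 50  ⟶  IMI  (L2)  txn=∅  M[L2]=40
step 8: P0: load  L1  ⟶  SSS  (L1)  txn=∅  M[L1]=16
step 9: P1: load  L0  ⟶  ISI  (L0)  txn=BusRd  M[L0]=10
step 10: P0: load  L2  ⟶  SSI  (L2)  txn=BusRd+Flush  M[L2]=50
step 11: P2: store L2 := 15  ⟶  IIM  (L2)  txn=BusRdX  M[L2]=50
step 12: P0: load  L1  ⟶  SSS  (L1)  txn=∅  M[L1]=16
step 13: P0: store L2 := 24  ⟶  MII  (L2)  txn=BusRdX+Flush  M[L2]=15
step 14: P0: store L2 := 70  ⟶  MII  (L2)  txn=∅  M[L2]=15
step 15: P1: load  L1  ⟶  SSS  (L1)  txn=∅  M[L1]=16
step 16: P0: load  L1  ⟶  SSS  (L1)  txn=∅  M[L1]=16
step 17: P1: store L0 := 16  ⟶  IMI  (L0)  txn=BusRdX  M[L0]=10
step 18: P1: load  L0  ⟶  IMI  (L0)  txn=∅  M[L0]=10

invalidations = 1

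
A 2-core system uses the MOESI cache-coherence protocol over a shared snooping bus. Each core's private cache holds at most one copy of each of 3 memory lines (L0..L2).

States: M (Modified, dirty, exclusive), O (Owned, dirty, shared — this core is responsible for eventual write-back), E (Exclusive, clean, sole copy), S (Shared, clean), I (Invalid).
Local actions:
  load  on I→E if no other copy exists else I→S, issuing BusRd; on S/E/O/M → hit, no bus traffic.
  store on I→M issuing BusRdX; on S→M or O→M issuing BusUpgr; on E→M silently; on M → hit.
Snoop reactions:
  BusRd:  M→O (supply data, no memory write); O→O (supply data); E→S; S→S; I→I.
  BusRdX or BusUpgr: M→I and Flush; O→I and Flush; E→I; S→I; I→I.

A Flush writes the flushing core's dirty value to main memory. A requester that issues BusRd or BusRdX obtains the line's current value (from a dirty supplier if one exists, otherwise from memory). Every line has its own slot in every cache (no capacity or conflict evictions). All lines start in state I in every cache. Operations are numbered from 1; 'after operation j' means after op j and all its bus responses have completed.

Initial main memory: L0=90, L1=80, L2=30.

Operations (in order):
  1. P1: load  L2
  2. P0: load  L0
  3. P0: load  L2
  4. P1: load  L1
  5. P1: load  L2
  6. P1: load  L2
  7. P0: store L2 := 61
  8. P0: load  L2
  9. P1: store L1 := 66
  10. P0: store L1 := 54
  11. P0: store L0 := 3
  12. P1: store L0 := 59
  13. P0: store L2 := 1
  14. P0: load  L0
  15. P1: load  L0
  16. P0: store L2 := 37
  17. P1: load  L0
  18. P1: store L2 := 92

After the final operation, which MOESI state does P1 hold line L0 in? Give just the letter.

state = O

1. P1: load  L2  bus=[BusRd]  L2: P0=I P1=E  mem[L2]=30
2. P0: load  L0  bus=[BusRd]  L0: P0=E P1=I  mem[L0]=90
3. P0: load  L2  bus=[BusRd]  L2: P0=S P1=S  mem[L2]=30
4. P1: load  L1  bus=[BusRd]  L1: P0=I P1=E  mem[L1]=80
5. P1: load  L2  bus=[-]  L2: P0=S P1=S  mem[L2]=30
6. P1: load  L2  bus=[-]  L2: P0=S P1=S  mem[L2]=30
7. P0: store L2 := 61  bus=[BusUpgr]  L2: P0=M P1=I  mem[L2]=30
8. P0: load  L2  bus=[-]  L2: P0=M P1=I  mem[L2]=30
9. P1: store L1 := 66  bus=[-]  L1: P0=I P1=M  mem[L1]=80
10. P0: store L1 := 54  bus=[BusRdX,Flush]  L1: P0=M P1=I  mem[L1]=66
11. P0: store L0 := 3  bus=[-]  L0: P0=M P1=I  mem[L0]=90
12. P1: store L0 := 59  bus=[BusRdX,Flush]  L0: P0=I P1=M  mem[L0]=3
13. P0: store L2 := 1  bus=[-]  L2: P0=M P1=I  mem[L2]=30
14. P0: load  L0  bus=[BusRd]  L0: P0=S P1=O  mem[L0]=3
15. P1: load  L0  bus=[-]  L0: P0=S P1=O  mem[L0]=3
16. P0: store L2 := 37  bus=[-]  L2: P0=M P1=I  mem[L2]=30
17. P1: load  L0  bus=[-]  L0: P0=S P1=O  mem[L0]=3
18. P1: store L2 := 92  bus=[BusRdX,Flush]  L2: P0=I P1=M  mem[L2]=37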